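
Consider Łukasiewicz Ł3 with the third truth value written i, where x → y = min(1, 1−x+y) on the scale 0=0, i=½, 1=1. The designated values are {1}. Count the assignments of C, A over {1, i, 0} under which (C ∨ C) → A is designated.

Of the 9 assignments, 6 give a value in {1}.

6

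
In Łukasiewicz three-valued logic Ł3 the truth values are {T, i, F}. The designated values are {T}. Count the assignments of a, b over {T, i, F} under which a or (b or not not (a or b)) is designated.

Of the 9 assignments, 5 give a value in {T}.

5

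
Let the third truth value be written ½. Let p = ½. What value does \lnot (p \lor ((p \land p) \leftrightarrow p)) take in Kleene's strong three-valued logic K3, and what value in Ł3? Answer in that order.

In Kleene's strong three-valued logic K3: p \land p = ½ \land ½ = ½
(p \land p) \leftrightarrow p = ½ \leftrightarrow ½ = ½
p \lor ((p \land p) \leftrightarrow p) = ½ \lor ½ = ½
\lnot (p \lor ((p \land p) \leftrightarrow p)) = \lnot ½ = ½
In Ł3: p \land p = ½ \land ½ = ½
(p \land p) \leftrightarrow p = ½ \leftrightarrow ½ = true  [1 − |½−½|]
p \lor ((p \land p) \leftrightarrow p) = ½ \lor true = true
\lnot (p \lor ((p \land p) \leftrightarrow p)) = \lnot true = false
They differ because Kleene's strong three-valued logic K3 and Ł3 treat ½ differently under implication.

½; false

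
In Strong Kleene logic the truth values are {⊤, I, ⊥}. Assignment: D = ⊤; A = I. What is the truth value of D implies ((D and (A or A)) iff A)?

I

A or A = I or I = I
D and (A or A) = ⊤ and I = I
(D and (A or A)) iff A = I iff I = I
D implies ((D and (A or A)) iff A) = ⊤ implies I = I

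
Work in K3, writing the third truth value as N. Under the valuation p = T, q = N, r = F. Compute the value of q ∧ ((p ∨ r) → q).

N

p ∨ r = T ∨ F = T
(p ∨ r) → q = T → N = N
q ∧ ((p ∨ r) → q) = N ∧ N = N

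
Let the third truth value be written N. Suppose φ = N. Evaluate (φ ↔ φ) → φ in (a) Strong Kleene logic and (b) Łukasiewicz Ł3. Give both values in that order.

In Strong Kleene logic: φ ↔ φ = N ↔ N = N
(φ ↔ φ) → φ = N → N = N  [¬N ∨ N]
In Łukasiewicz Ł3: φ ↔ φ = N ↔ N = 1  [1 − |½−½|]
(φ ↔ φ) → φ = 1 → N = N

N; N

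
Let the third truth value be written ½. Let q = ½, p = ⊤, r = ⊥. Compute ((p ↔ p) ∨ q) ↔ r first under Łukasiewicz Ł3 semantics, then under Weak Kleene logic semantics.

In Łukasiewicz Ł3: p ↔ p = ⊤ ↔ ⊤ = ⊤
(p ↔ p) ∨ q = ⊤ ∨ ½ = ⊤
((p ↔ p) ∨ q) ↔ r = ⊤ ↔ ⊥ = ⊥
In Weak Kleene logic: p ↔ p = ⊤ ↔ ⊤ = ⊤
(p ↔ p) ∨ q = ⊤ ∨ ½ = ½
((p ↔ p) ∨ q) ↔ r = ½ ↔ ⊥ = ½
They differ because Łukasiewicz Ł3 and Weak Kleene logic treat ½ differently under the binary connectives.

⊥; ½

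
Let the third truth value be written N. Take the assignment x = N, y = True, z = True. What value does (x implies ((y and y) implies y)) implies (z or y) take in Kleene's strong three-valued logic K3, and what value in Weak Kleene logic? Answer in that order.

True; N

In Kleene's strong three-valued logic K3: y and y = True and True = True
(y and y) implies y = True implies True = True
x implies ((y and y) implies y) = N implies True = True  [not N or True]
z or y = True or True = True
(x implies ((y and y) implies y)) implies (z or y) = True implies True = True
In Weak Kleene logic: y and y = True and True = True
(y and y) implies y = True implies True = True
x implies ((y and y) implies y) = N implies True = N  [any arg is the third value ⇒ result is the third value]
z or y = True or True = True
(x implies ((y and y) implies y)) implies (z or y) = N implies True = N
They differ because Kleene's strong three-valued logic K3 and Weak Kleene logic treat N differently under the binary connectives.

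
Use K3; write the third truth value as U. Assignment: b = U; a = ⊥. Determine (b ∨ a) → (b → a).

b ∨ a = U ∨ ⊥ = U
b → a = U → ⊥ = U  [¬U ∨ ⊥]
(b ∨ a) → (b → a) = U → U = U

U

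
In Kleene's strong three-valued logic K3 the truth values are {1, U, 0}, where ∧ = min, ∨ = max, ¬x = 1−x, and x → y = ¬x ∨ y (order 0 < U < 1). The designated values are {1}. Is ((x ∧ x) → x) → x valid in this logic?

Countermodel: x=U gives U, which is not designated.

No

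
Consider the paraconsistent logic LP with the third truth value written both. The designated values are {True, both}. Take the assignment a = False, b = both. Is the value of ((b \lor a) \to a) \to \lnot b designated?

Yes

b \lor a = both \lor False = both
(b \lor a) \to a = both \to False = both  [\lnot both \lor False]
\lnot b = \lnot both = both
((b \lor a) \to a) \to \lnot b = both \to both = both
both ∈ {True, both}.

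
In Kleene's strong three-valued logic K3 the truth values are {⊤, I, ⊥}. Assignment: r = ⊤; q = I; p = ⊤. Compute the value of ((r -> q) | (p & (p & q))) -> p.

⊤

r -> q = ⊤ -> I = I  [~⊤ | I]
p & q = ⊤ & I = I
p & (p & q) = ⊤ & I = I
(r -> q) | (p & (p & q)) = I | I = I
((r -> q) | (p & (p & q))) -> p = I -> ⊤ = ⊤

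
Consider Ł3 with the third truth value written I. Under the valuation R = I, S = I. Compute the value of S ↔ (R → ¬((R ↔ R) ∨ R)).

R ↔ R = I ↔ I = ⊤
(R ↔ R) ∨ R = ⊤ ∨ I = ⊤
¬((R ↔ R) ∨ R) = ¬⊤ = ⊥
R → ¬((R ↔ R) ∨ R) = I → ⊥ = I
S ↔ (R → ¬((R ↔ R) ∨ R)) = I ↔ I = ⊤

⊤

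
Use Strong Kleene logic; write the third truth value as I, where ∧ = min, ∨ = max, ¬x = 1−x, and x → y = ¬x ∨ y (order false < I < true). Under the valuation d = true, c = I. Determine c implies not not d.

true

not d = not true = false
not not d = not false = true
c implies not not d = I implies true = true  [not I or true]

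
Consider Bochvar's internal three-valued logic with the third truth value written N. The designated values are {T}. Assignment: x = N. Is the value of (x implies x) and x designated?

No

x implies x = N implies N = N  [any arg is the third value ⇒ result is the third value]
(x implies x) and x = N and N = N
N ∉ {T}.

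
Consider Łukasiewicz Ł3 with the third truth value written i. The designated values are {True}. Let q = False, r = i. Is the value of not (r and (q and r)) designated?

Yes

q and r = False and i = False
r and (q and r) = i and False = False
not (r and (q and r)) = not False = True
True ∈ {True}.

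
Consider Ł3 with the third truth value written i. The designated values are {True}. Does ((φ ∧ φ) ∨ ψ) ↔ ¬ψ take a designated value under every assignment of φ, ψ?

Countermodel: φ=True, ψ=True gives False, which is not designated.

No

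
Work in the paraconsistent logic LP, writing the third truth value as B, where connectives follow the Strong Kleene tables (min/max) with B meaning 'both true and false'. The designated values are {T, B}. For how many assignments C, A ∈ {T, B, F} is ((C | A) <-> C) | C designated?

8

Of the 9 assignments, 8 give a value in {T, B}.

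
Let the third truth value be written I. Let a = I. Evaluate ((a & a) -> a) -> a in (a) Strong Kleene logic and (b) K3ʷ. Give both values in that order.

In Strong Kleene logic: a & a = I & I = I
(a & a) -> a = I -> I = I  [~I | I]
((a & a) -> a) -> a = I -> I = I
In K3ʷ: a & a = I & I = I
(a & a) -> a = I -> I = I  [any arg is the third value ⇒ result is the third value]
((a & a) -> a) -> a = I -> I = I

I; I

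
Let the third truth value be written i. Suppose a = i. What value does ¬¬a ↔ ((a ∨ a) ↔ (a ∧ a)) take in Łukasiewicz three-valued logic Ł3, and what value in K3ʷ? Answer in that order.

i; i

In Łukasiewicz three-valued logic Ł3: ¬a = ¬i = i
¬¬a = ¬i = i
a ∨ a = i ∨ i = i
a ∧ a = i ∧ i = i
(a ∨ a) ↔ (a ∧ a) = i ↔ i = 1
¬¬a ↔ ((a ∨ a) ↔ (a ∧ a)) = i ↔ 1 = i
In K3ʷ: ¬a = ¬i = i
¬¬a = ¬i = i
a ∨ a = i ∨ i = i
a ∧ a = i ∧ i = i
(a ∨ a) ↔ (a ∧ a) = i ↔ i = i
¬¬a ↔ ((a ∨ a) ↔ (a ∧ a)) = i ↔ i = i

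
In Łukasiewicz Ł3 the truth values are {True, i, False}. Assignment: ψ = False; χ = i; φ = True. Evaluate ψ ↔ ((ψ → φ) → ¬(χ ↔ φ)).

ψ → φ = False → True = True
χ ↔ φ = i ↔ True = i  [1 − |½−1|]
¬(χ ↔ φ) = ¬i = i
(ψ → φ) → ¬(χ ↔ φ) = True → i = i
ψ ↔ ((ψ → φ) → ¬(χ ↔ φ)) = False ↔ i = i

i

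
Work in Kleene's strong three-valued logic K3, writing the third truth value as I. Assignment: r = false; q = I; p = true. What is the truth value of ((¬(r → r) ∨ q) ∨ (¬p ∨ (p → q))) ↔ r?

r → r = false → false = true
¬(r → r) = ¬true = false
¬(r → r) ∨ q = false ∨ I = I
¬p = ¬true = false
p → q = true → I = I
¬p ∨ (p → q) = false ∨ I = I
(¬(r → r) ∨ q) ∨ (¬p ∨ (p → q)) = I ∨ I = I
((¬(r → r) ∨ q) ∨ (¬p ∨ (p → q))) ↔ r = I ↔ false = I

I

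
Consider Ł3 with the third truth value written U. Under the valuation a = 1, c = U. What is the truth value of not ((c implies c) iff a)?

0

c implies c = U implies U = 1
(c implies c) iff a = 1 iff 1 = 1
not ((c implies c) iff a) = not 1 = 0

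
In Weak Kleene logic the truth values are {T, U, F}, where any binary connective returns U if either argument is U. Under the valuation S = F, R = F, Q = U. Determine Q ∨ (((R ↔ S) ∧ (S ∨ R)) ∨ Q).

R ↔ S = F ↔ F = T
S ∨ R = F ∨ F = F
(R ↔ S) ∧ (S ∨ R) = T ∧ F = F
((R ↔ S) ∧ (S ∨ R)) ∨ Q = F ∨ U = U
Q ∨ (((R ↔ S) ∧ (S ∨ R)) ∨ Q) = U ∨ U = U

U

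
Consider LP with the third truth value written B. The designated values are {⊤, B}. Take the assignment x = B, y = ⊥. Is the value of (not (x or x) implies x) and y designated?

x or x = B or B = B
not (x or x) = not B = B
not (x or x) implies x = B implies B = B
(not (x or x) implies x) and y = B and ⊥ = ⊥
⊥ ∉ {⊤, B}.

No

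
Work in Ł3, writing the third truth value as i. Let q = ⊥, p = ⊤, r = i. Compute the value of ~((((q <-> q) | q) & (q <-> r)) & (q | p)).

i

q <-> q = ⊥ <-> ⊥ = ⊤
(q <-> q) | q = ⊤ | ⊥ = ⊤
q <-> r = ⊥ <-> i = i  [1 − |0−½|]
((q <-> q) | q) & (q <-> r) = ⊤ & i = i
q | p = ⊥ | ⊤ = ⊤
(((q <-> q) | q) & (q <-> r)) & (q | p) = i & ⊤ = i
~((((q <-> q) | q) & (q <-> r)) & (q | p)) = ~i = i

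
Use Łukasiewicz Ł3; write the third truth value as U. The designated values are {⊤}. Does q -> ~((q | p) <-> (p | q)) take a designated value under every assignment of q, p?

Countermodel: q=⊤, p=⊤ gives ⊥, which is not designated.

No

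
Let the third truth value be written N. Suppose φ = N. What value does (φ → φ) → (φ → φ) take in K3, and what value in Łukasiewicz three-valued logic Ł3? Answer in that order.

N; true

In K3: φ → φ = N → N = N  [¬N ∨ N]
φ → φ = N → N = N
(φ → φ) → (φ → φ) = N → N = N
In Łukasiewicz three-valued logic Ł3: φ → φ = N → N = true  [min(1, 1−½+½)]
φ → φ = N → N = true
(φ → φ) → (φ → φ) = true → true = true
They differ because K3 and Łukasiewicz three-valued logic Ł3 treat N differently under implication.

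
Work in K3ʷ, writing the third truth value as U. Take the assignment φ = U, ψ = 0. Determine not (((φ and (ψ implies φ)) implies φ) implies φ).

ψ implies φ = 0 implies U = U
φ and (ψ implies φ) = U and U = U
(φ and (ψ implies φ)) implies φ = U implies U = U
((φ and (ψ implies φ)) implies φ) implies φ = U implies U = U
not (((φ and (ψ implies φ)) implies φ) implies φ) = not U = U

U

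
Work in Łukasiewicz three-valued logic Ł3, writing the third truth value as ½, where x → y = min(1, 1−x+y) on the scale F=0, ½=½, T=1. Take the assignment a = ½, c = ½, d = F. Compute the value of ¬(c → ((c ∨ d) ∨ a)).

c ∨ d = ½ ∨ F = ½
(c ∨ d) ∨ a = ½ ∨ ½ = ½
c → ((c ∨ d) ∨ a) = ½ → ½ = T
¬(c → ((c ∨ d) ∨ a)) = ¬T = F

F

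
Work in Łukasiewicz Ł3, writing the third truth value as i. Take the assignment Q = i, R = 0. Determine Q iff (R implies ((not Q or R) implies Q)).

i

not Q = not i = i
not Q or R = i or 0 = i
(not Q or R) implies Q = i implies i = 1  [min(1, 1−½+½)]
R implies ((not Q or R) implies Q) = 0 implies 1 = 1
Q iff (R implies ((not Q or R) implies Q)) = i iff 1 = i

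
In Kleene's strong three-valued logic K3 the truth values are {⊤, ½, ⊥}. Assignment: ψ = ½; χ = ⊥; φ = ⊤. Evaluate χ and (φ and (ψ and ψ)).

ψ and ψ = ½ and ½ = ½
φ and (ψ and ψ) = ⊤ and ½ = ½
χ and (φ and (ψ and ψ)) = ⊥ and ½ = ⊥

⊥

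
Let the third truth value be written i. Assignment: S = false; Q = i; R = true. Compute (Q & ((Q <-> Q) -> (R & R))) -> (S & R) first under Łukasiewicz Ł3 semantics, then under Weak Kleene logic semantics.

i; i

In Łukasiewicz Ł3: Q <-> Q = i <-> i = true  [1 − |½−½|]
R & R = true & true = true
(Q <-> Q) -> (R & R) = true -> true = true
Q & ((Q <-> Q) -> (R & R)) = i & true = i
S & R = false & true = false
(Q & ((Q <-> Q) -> (R & R))) -> (S & R) = i -> false = i
In Weak Kleene logic: Q <-> Q = i <-> i = i
R & R = true & true = true
(Q <-> Q) -> (R & R) = i -> true = i  [any arg is the third value ⇒ result is the third value]
Q & ((Q <-> Q) -> (R & R)) = i & i = i
S & R = false & true = false
(Q & ((Q <-> Q) -> (R & R))) -> (S & R) = i -> false = i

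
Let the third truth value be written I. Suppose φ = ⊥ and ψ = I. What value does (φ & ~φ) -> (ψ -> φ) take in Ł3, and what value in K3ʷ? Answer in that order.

⊤; I

In Ł3: ~φ = ~⊥ = ⊤
φ & ~φ = ⊥ & ⊤ = ⊥
ψ -> φ = I -> ⊥ = I
(φ & ~φ) -> (ψ -> φ) = ⊥ -> I = ⊤
In K3ʷ: ~φ = ~⊥ = ⊤
φ & ~φ = ⊥ & ⊤ = ⊥
ψ -> φ = I -> ⊥ = I  [any arg is the third value ⇒ result is the third value]
(φ & ~φ) -> (ψ -> φ) = ⊥ -> I = I
They differ because Ł3 and K3ʷ treat I differently under the binary connectives.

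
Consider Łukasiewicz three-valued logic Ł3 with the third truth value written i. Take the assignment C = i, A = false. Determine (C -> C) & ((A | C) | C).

i

C -> C = i -> i = true
A | C = false | i = i
(A | C) | C = i | i = i
(C -> C) & ((A | C) | C) = true & i = i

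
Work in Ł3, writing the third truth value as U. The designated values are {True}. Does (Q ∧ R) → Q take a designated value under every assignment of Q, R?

Yes

Every assignment of Q, R over {True, U, False} gives a value in {True}.
In particular, with Q=U, R=U: (Q ∧ R) → Q = True.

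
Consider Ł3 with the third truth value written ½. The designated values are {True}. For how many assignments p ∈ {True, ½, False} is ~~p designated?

1

p=True: True ✓
p=½: ½ ·
p=False: False ·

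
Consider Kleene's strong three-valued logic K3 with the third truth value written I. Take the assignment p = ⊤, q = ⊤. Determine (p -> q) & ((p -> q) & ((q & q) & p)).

⊤

p -> q = ⊤ -> ⊤ = ⊤
p -> q = ⊤ -> ⊤ = ⊤
q & q = ⊤ & ⊤ = ⊤
(q & q) & p = ⊤ & ⊤ = ⊤
(p -> q) & ((q & q) & p) = ⊤ & ⊤ = ⊤
(p -> q) & ((p -> q) & ((q & q) & p)) = ⊤ & ⊤ = ⊤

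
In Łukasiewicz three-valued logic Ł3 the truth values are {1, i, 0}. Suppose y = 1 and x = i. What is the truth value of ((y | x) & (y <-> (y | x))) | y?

1

y | x = 1 | i = 1
y | x = 1 | i = 1
y <-> (y | x) = 1 <-> 1 = 1
(y | x) & (y <-> (y | x)) = 1 & 1 = 1
((y | x) & (y <-> (y | x))) | y = 1 | 1 = 1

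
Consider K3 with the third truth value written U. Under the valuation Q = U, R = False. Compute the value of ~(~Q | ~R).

False

~Q = ~U = U
~R = ~False = True
~Q | ~R = U | True = True
~(~Q | ~R) = ~True = False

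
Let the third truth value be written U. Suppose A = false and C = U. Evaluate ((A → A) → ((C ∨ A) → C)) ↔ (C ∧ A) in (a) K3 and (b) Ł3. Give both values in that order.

In K3: A → A = false → false = true
C ∨ A = U ∨ false = U
(C ∨ A) → C = U → U = U  [¬U ∨ U]
(A → A) → ((C ∨ A) → C) = true → U = U
C ∧ A = U ∧ false = false
((A → A) → ((C ∨ A) → C)) ↔ (C ∧ A) = U ↔ false = U
In Ł3: A → A = false → false = true
C ∨ A = U ∨ false = U
(C ∨ A) → C = U → U = true  [min(1, 1−½+½)]
(A → A) → ((C ∨ A) → C) = true → true = true
C ∧ A = U ∧ false = false
((A → A) → ((C ∨ A) → C)) ↔ (C ∧ A) = true ↔ false = false
They differ because K3 and Ł3 treat U differently under implication.

U; false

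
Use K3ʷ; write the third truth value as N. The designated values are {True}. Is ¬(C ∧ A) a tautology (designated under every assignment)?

Countermodel: C=True, A=True gives False, which is not designated.

No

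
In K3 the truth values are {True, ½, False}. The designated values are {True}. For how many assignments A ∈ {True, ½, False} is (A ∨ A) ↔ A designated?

2

A=True: True ✓
A=½: ½ ·
A=False: True ✓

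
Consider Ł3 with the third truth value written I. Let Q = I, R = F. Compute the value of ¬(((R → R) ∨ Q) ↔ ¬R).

R → R = F → F = T
(R → R) ∨ Q = T ∨ I = T
¬R = ¬F = T
((R → R) ∨ Q) ↔ ¬R = T ↔ T = T
¬(((R → R) ∨ Q) ↔ ¬R) = ¬T = F

F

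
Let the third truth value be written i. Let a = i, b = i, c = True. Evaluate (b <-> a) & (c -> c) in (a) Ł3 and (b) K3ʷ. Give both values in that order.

In Ł3: b <-> a = i <-> i = True  [1 − |½−½|]
c -> c = True -> True = True
(b <-> a) & (c -> c) = True & True = True
In K3ʷ: b <-> a = i <-> i = i
c -> c = True -> True = True
(b <-> a) & (c -> c) = i & True = i
They differ because Ł3 and K3ʷ treat i differently under the binary connectives.

True; i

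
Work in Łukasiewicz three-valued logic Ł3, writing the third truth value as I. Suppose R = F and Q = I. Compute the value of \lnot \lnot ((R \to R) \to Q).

R \to R = F \to F = T
(R \to R) \to Q = T \to I = I  [min(1, 1−1+½)]
\lnot ((R \to R) \to Q) = \lnot I = I
\lnot \lnot ((R \to R) \to Q) = \lnot I = I

I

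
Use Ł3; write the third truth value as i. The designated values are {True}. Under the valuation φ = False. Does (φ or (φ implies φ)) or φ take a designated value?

φ implies φ = False implies False = True
φ or (φ implies φ) = False or True = True
(φ or (φ implies φ)) or φ = True or False = True
True ∈ {True}.

Yes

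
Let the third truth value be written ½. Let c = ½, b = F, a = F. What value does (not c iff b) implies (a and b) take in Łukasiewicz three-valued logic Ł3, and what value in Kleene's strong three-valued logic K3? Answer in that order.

In Łukasiewicz three-valued logic Ł3: not c = not ½ = ½
not c iff b = ½ iff F = ½  [1 − |½−0|]
a and b = F and F = F
(not c iff b) implies (a and b) = ½ implies F = ½
In Kleene's strong three-valued logic K3: not c = not ½ = ½
not c iff b = ½ iff F = ½
a and b = F and F = F
(not c iff b) implies (a and b) = ½ implies F = ½  [not ½ or F]

½; ½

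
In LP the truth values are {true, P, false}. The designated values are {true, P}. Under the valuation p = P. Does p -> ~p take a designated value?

~p = ~P = P
p -> ~p = P -> P = P  [~P | P]
P ∈ {true, P}.

Yes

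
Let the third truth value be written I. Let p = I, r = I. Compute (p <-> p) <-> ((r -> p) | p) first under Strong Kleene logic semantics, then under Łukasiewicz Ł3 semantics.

I; T

In Strong Kleene logic: p <-> p = I <-> I = I
r -> p = I -> I = I
(r -> p) | p = I | I = I
(p <-> p) <-> ((r -> p) | p) = I <-> I = I
In Łukasiewicz Ł3: p <-> p = I <-> I = T  [1 − |½−½|]
r -> p = I -> I = T
(r -> p) | p = T | I = T
(p <-> p) <-> ((r -> p) | p) = T <-> T = T
They differ because Strong Kleene logic and Łukasiewicz Ł3 treat I differently under implication.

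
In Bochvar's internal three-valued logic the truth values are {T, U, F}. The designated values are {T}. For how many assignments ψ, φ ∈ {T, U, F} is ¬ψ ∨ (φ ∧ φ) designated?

3

Designated under: (ψ=T, φ=T); (ψ=F, φ=T); (ψ=F, φ=F).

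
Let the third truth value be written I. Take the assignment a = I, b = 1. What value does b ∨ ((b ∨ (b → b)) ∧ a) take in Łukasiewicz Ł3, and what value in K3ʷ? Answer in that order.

1; I

In Łukasiewicz Ł3: b → b = 1 → 1 = 1
b ∨ (b → b) = 1 ∨ 1 = 1
(b ∨ (b → b)) ∧ a = 1 ∧ I = I
b ∨ ((b ∨ (b → b)) ∧ a) = 1 ∨ I = 1
In K3ʷ: b → b = 1 → 1 = 1
b ∨ (b → b) = 1 ∨ 1 = 1
(b ∨ (b → b)) ∧ a = 1 ∧ I = I
b ∨ ((b ∨ (b → b)) ∧ a) = 1 ∨ I = I
They differ because Łukasiewicz Ł3 and K3ʷ treat I differently under the binary connectives.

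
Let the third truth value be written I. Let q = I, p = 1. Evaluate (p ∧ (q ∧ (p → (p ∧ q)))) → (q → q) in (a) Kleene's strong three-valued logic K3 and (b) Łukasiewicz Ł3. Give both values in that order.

In Kleene's strong three-valued logic K3: p ∧ q = 1 ∧ I = I
p → (p ∧ q) = 1 → I = I
q ∧ (p → (p ∧ q)) = I ∧ I = I
p ∧ (q ∧ (p → (p ∧ q))) = 1 ∧ I = I
q → q = I → I = I
(p ∧ (q ∧ (p → (p ∧ q)))) → (q → q) = I → I = I
In Łukasiewicz Ł3: p ∧ q = 1 ∧ I = I
p → (p ∧ q) = 1 → I = I  [min(1, 1−1+½)]
q ∧ (p → (p ∧ q)) = I ∧ I = I
p ∧ (q ∧ (p → (p ∧ q))) = 1 ∧ I = I
q → q = I → I = 1
(p ∧ (q ∧ (p → (p ∧ q)))) → (q → q) = I → 1 = 1
They differ because Kleene's strong three-valued logic K3 and Łukasiewicz Ł3 treat I differently under implication.

I; 1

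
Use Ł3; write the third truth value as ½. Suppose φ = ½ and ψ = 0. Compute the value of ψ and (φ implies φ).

0

φ implies φ = ½ implies ½ = 1
ψ and (φ implies φ) = 0 and 1 = 0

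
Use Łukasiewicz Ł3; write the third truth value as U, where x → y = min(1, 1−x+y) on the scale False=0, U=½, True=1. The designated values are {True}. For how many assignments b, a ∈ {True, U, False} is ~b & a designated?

1

Designated under: (b=False, a=True).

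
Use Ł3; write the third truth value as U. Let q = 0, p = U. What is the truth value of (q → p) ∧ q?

0

q → p = 0 → U = 1
(q → p) ∧ q = 1 ∧ 0 = 0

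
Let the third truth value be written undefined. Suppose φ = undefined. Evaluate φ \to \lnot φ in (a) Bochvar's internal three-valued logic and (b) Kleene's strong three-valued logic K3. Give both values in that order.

In Bochvar's internal three-valued logic: \lnot φ = \lnot undefined = undefined
φ \to \lnot φ = undefined \to undefined = undefined  [any arg is the third value ⇒ result is the third value]
In Kleene's strong three-valued logic K3: \lnot φ = \lnot undefined = undefined
φ \to \lnot φ = undefined \to undefined = undefined

undefined; undefined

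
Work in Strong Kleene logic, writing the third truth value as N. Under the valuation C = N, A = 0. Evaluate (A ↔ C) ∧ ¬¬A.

A ↔ C = 0 ↔ N = N
¬A = ¬0 = 1
¬¬A = ¬1 = 0
(A ↔ C) ∧ ¬¬A = N ∧ 0 = 0

0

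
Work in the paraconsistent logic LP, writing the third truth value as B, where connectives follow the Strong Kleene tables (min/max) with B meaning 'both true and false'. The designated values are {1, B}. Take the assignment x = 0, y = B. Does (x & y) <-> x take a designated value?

Yes

x & y = 0 & B = 0
(x & y) <-> x = 0 <-> 0 = 1
1 ∈ {1, B}.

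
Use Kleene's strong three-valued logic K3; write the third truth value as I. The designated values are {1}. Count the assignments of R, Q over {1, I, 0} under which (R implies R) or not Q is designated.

Of the 9 assignments, 7 give a value in {1}.

7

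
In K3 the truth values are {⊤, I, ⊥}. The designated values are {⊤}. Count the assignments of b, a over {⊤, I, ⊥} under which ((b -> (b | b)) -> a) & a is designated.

3

Designated under: (b=⊤, a=⊤); (b=I, a=⊤); (b=⊥, a=⊤).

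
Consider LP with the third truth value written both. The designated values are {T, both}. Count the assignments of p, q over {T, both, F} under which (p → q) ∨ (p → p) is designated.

9

Of the 9 assignments, 9 give a value in {T, both}.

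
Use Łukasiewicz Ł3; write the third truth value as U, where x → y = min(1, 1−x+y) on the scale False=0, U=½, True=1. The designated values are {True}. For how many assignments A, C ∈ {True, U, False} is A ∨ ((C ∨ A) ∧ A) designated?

3

Designated under: (A=True, C=True); (A=True, C=U); (A=True, C=False).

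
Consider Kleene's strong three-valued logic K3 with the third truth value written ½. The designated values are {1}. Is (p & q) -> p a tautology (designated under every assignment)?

No

Countermodel: p=½, q=1 gives ½, which is not designated.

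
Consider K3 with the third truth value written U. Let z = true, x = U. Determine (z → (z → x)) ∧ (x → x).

U

z → x = true → U = U
z → (z → x) = true → U = U
x → x = U → U = U
(z → (z → x)) ∧ (x → x) = U ∧ U = U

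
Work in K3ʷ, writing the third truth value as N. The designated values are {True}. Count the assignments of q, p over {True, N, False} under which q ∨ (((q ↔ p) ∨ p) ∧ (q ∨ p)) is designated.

Designated under: (q=True, p=True); (q=True, p=False); (q=False, p=True).

3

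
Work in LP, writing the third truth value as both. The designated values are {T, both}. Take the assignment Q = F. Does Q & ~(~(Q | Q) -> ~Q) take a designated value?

Q | Q = F | F = F
~(Q | Q) = ~F = T
~Q = ~F = T
~(Q | Q) -> ~Q = T -> T = T
~(~(Q | Q) -> ~Q) = ~T = F
Q & ~(~(Q | Q) -> ~Q) = F & F = F
F ∉ {T, both}.

No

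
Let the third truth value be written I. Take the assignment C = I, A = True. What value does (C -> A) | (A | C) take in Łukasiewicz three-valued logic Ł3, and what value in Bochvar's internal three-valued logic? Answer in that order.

In Łukasiewicz three-valued logic Ł3: C -> A = I -> True = True  [min(1, 1−½+1)]
A | C = True | I = True
(C -> A) | (A | C) = True | True = True
In Bochvar's internal three-valued logic: C -> A = I -> True = I
A | C = True | I = I
(C -> A) | (A | C) = I | I = I
They differ because Łukasiewicz three-valued logic Ł3 and Bochvar's internal three-valued logic treat I differently under the binary connectives.

True; I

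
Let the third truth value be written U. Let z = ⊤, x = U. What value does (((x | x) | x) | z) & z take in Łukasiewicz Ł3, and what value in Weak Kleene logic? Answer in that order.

In Łukasiewicz Ł3: x | x = U | U = U
(x | x) | x = U | U = U
((x | x) | x) | z = U | ⊤ = ⊤
(((x | x) | x) | z) & z = ⊤ & ⊤ = ⊤
In Weak Kleene logic: x | x = U | U = U
(x | x) | x = U | U = U
((x | x) | x) | z = U | ⊤ = U
(((x | x) | x) | z) & z = U & ⊤ = U
They differ because Łukasiewicz Ł3 and Weak Kleene logic treat U differently under the binary connectives.

⊤; U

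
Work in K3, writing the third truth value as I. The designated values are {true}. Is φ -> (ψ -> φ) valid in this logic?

No

Countermodel: φ=I, ψ=true gives I, which is not designated.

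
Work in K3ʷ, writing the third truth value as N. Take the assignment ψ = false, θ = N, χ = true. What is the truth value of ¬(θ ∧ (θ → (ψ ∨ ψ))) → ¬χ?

ψ ∨ ψ = false ∨ false = false
θ → (ψ ∨ ψ) = N → false = N  [any arg is the third value ⇒ result is the third value]
θ ∧ (θ → (ψ ∨ ψ)) = N ∧ N = N
¬(θ ∧ (θ → (ψ ∨ ψ))) = ¬N = N
¬χ = ¬true = false
¬(θ ∧ (θ → (ψ ∨ ψ))) → ¬χ = N → false = N

N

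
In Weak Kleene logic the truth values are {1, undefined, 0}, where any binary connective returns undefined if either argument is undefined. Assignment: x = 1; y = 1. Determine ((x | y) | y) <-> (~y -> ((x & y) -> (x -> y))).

1

x | y = 1 | 1 = 1
(x | y) | y = 1 | 1 = 1
~y = ~1 = 0
x & y = 1 & 1 = 1
x -> y = 1 -> 1 = 1
(x & y) -> (x -> y) = 1 -> 1 = 1
~y -> ((x & y) -> (x -> y)) = 0 -> 1 = 1
((x | y) | y) <-> (~y -> ((x & y) -> (x -> y))) = 1 <-> 1 = 1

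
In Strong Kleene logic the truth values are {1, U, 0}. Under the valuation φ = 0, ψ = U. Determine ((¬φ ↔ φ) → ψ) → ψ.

¬φ = ¬0 = 1
¬φ ↔ φ = 1 ↔ 0 = 0
(¬φ ↔ φ) → ψ = 0 → U = 1  [¬0 ∨ U]
((¬φ ↔ φ) → ψ) → ψ = 1 → U = U

U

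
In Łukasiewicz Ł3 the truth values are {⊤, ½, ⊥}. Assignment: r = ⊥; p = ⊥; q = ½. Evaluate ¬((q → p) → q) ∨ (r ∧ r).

⊥

q → p = ½ → ⊥ = ½  [min(1, 1−½+0)]
(q → p) → q = ½ → ½ = ⊤
¬((q → p) → q) = ¬⊤ = ⊥
r ∧ r = ⊥ ∧ ⊥ = ⊥
¬((q → p) → q) ∨ (r ∧ r) = ⊥ ∨ ⊥ = ⊥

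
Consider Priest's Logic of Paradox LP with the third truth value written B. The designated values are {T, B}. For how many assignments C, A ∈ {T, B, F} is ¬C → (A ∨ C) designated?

8

Of the 9 assignments, 8 give a value in {T, B}.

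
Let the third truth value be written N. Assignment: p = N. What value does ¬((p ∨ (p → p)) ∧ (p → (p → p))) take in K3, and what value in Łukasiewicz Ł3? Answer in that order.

N; false

In K3: p → p = N → N = N  [¬N ∨ N]
p ∨ (p → p) = N ∨ N = N
p → p = N → N = N
p → (p → p) = N → N = N
(p ∨ (p → p)) ∧ (p → (p → p)) = N ∧ N = N
¬((p ∨ (p → p)) ∧ (p → (p → p))) = ¬N = N
In Łukasiewicz Ł3: p → p = N → N = true  [min(1, 1−½+½)]
p ∨ (p → p) = N ∨ true = true
p → p = N → N = true
p → (p → p) = N → true = true
(p ∨ (p → p)) ∧ (p → (p → p)) = true ∧ true = true
¬((p ∨ (p → p)) ∧ (p → (p → p))) = ¬true = false
They differ because K3 and Łukasiewicz Ł3 treat N differently under implication.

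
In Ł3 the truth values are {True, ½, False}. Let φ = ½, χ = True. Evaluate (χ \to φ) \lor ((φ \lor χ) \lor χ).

True

χ \to φ = True \to ½ = ½
φ \lor χ = ½ \lor True = True
(φ \lor χ) \lor χ = True \lor True = True
(χ \to φ) \lor ((φ \lor χ) \lor χ) = ½ \lor True = True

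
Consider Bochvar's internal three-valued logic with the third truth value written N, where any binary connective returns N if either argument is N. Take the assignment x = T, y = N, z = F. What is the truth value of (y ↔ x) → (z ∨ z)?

y ↔ x = N ↔ T = N
z ∨ z = F ∨ F = F
(y ↔ x) → (z ∨ z) = N → F = N  [any arg is the third value ⇒ result is the third value]

N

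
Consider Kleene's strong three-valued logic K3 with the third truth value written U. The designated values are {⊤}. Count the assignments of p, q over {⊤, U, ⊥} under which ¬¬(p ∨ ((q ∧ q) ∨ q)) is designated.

5

Of the 9 assignments, 5 give a value in {⊤}.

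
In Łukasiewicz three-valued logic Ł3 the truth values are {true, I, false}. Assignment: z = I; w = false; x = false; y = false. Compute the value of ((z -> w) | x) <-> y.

I

z -> w = I -> false = I  [min(1, 1−½+0)]
(z -> w) | x = I | false = I
((z -> w) | x) <-> y = I <-> false = I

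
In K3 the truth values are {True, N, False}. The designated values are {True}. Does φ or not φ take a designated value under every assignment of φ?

No

Countermodel: φ=N gives N, which is not designated.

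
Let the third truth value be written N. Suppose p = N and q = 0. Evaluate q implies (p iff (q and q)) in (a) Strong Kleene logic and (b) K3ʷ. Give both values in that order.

In Strong Kleene logic: q and q = 0 and 0 = 0
p iff (q and q) = N iff 0 = N
q implies (p iff (q and q)) = 0 implies N = 1  [not 0 or N]
In K3ʷ: q and q = 0 and 0 = 0
p iff (q and q) = N iff 0 = N
q implies (p iff (q and q)) = 0 implies N = N  [any arg is the third value ⇒ result is the third value]
They differ because Strong Kleene logic and K3ʷ treat N differently under the binary connectives.

1; N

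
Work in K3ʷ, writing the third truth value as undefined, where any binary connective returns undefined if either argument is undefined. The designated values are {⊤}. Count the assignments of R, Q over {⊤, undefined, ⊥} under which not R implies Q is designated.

Designated under: (R=⊤, Q=⊤); (R=⊤, Q=⊥); (R=⊥, Q=⊤).

3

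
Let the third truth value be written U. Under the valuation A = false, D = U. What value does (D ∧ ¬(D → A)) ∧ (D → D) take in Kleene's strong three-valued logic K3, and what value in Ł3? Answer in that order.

In Kleene's strong three-valued logic K3: D → A = U → false = U  [¬U ∨ false]
¬(D → A) = ¬U = U
D ∧ ¬(D → A) = U ∧ U = U
D → D = U → U = U
(D ∧ ¬(D → A)) ∧ (D → D) = U ∧ U = U
In Ł3: D → A = U → false = U
¬(D → A) = ¬U = U
D ∧ ¬(D → A) = U ∧ U = U
D → D = U → U = true
(D ∧ ¬(D → A)) ∧ (D → D) = U ∧ true = U

U; U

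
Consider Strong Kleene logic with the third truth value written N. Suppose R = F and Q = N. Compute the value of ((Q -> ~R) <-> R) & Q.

~R = ~F = T
Q -> ~R = N -> T = T  [~N | T]
(Q -> ~R) <-> R = T <-> F = F
((Q -> ~R) <-> R) & Q = F & N = F

F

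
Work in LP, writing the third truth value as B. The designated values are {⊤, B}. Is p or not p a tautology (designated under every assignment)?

Every assignment of p over {⊤, B, ⊥} gives a value in {⊤, B}.
In particular, with p=B: p or not p = B.

Yes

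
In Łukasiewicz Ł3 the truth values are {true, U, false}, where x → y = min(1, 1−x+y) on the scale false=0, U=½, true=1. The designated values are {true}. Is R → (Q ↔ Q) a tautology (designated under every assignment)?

Every assignment of R, Q over {true, U, false} gives a value in {true}.
In particular, with R=U, Q=U: R → (Q ↔ Q) = true.

Yes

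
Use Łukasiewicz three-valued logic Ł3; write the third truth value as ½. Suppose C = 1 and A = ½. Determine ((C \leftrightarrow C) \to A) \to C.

1

C \leftrightarrow C = 1 \leftrightarrow 1 = 1
(C \leftrightarrow C) \to A = 1 \to ½ = ½
((C \leftrightarrow C) \to A) \to C = ½ \to 1 = 1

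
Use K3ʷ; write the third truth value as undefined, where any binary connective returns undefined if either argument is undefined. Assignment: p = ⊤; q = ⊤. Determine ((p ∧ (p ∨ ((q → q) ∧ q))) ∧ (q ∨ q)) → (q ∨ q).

q → q = ⊤ → ⊤ = ⊤
(q → q) ∧ q = ⊤ ∧ ⊤ = ⊤
p ∨ ((q → q) ∧ q) = ⊤ ∨ ⊤ = ⊤
p ∧ (p ∨ ((q → q) ∧ q)) = ⊤ ∧ ⊤ = ⊤
q ∨ q = ⊤ ∨ ⊤ = ⊤
(p ∧ (p ∨ ((q → q) ∧ q))) ∧ (q ∨ q) = ⊤ ∧ ⊤ = ⊤
q ∨ q = ⊤ ∨ ⊤ = ⊤
((p ∧ (p ∨ ((q → q) ∧ q))) ∧ (q ∨ q)) → (q ∨ q) = ⊤ → ⊤ = ⊤

⊤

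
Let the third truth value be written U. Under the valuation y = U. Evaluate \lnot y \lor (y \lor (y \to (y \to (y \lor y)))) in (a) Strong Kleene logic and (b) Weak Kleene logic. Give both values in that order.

In Strong Kleene logic: \lnot y = \lnot U = U
y \lor y = U \lor U = U
y \to (y \lor y) = U \to U = U  [\lnot U \lor U]
y \to (y \to (y \lor y)) = U \to U = U
y \lor (y \to (y \to (y \lor y))) = U \lor U = U
\lnot y \lor (y \lor (y \to (y \to (y \lor y)))) = U \lor U = U
In Weak Kleene logic: \lnot y = \lnot U = U
y \lor y = U \lor U = U
y \to (y \lor y) = U \to U = U  [any arg is the third value ⇒ result is the third value]
y \to (y \to (y \lor y)) = U \to U = U
y \lor (y \to (y \to (y \lor y))) = U \lor U = U
\lnot y \lor (y \lor (y \to (y \to (y \lor y)))) = U \lor U = U

U; U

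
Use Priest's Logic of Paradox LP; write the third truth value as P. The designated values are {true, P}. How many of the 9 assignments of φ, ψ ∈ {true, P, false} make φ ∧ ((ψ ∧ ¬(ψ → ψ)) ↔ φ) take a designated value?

4

Designated under: (φ=true, ψ=P); (φ=P, ψ=true); (φ=P, ψ=P); (φ=P, ψ=false).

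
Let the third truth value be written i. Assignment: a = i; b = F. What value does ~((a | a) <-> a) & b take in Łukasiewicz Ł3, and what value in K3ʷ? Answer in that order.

In Łukasiewicz Ł3: a | a = i | i = i
(a | a) <-> a = i <-> i = T  [1 − |½−½|]
~((a | a) <-> a) = ~T = F
~((a | a) <-> a) & b = F & F = F
In K3ʷ: a | a = i | i = i
(a | a) <-> a = i <-> i = i
~((a | a) <-> a) = ~i = i
~((a | a) <-> a) & b = i & F = i
They differ because Łukasiewicz Ł3 and K3ʷ treat i differently under the binary connectives.

F; i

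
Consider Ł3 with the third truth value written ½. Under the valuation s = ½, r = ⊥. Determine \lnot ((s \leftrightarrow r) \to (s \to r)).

s \leftrightarrow r = ½ \leftrightarrow ⊥ = ½  [1 − |½−0|]
s \to r = ½ \to ⊥ = ½
(s \leftrightarrow r) \to (s \to r) = ½ \to ½ = ⊤
\lnot ((s \leftrightarrow r) \to (s \to r)) = \lnot ⊤ = ⊥

⊥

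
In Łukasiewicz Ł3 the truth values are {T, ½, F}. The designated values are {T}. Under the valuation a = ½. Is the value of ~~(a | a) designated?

a | a = ½ | ½ = ½
~(a | a) = ~½ = ½
~~(a | a) = ~½ = ½
½ ∉ {T}.

No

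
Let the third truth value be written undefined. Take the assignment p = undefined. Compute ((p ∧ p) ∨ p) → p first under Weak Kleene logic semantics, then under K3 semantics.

In Weak Kleene logic: p ∧ p = undefined ∧ undefined = undefined
(p ∧ p) ∨ p = undefined ∨ undefined = undefined
((p ∧ p) ∨ p) → p = undefined → undefined = undefined  [any arg is the third value ⇒ result is the third value]
In K3: p ∧ p = undefined ∧ undefined = undefined
(p ∧ p) ∨ p = undefined ∨ undefined = undefined
((p ∧ p) ∨ p) → p = undefined → undefined = undefined  [¬undefined ∨ undefined]

undefined; undefined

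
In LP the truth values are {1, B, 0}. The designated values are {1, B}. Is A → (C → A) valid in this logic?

Yes

Every assignment of A, C over {1, B, 0} gives a value in {1, B}.
In particular, with A=B, C=B: A → (C → A) = B.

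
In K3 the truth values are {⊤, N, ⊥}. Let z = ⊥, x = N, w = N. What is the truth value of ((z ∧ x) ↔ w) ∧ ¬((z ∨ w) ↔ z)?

N

z ∧ x = ⊥ ∧ N = ⊥
(z ∧ x) ↔ w = ⊥ ↔ N = N
z ∨ w = ⊥ ∨ N = N
(z ∨ w) ↔ z = N ↔ ⊥ = N
¬((z ∨ w) ↔ z) = ¬N = N
((z ∧ x) ↔ w) ∧ ¬((z ∨ w) ↔ z) = N ∧ N = N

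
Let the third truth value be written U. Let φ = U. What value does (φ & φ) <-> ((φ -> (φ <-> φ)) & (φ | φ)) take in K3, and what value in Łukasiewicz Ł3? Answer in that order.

In K3: φ & φ = U & U = U
φ <-> φ = U <-> U = U
φ -> (φ <-> φ) = U -> U = U  [~U | U]
φ | φ = U | U = U
(φ -> (φ <-> φ)) & (φ | φ) = U & U = U
(φ & φ) <-> ((φ -> (φ <-> φ)) & (φ | φ)) = U <-> U = U
In Łukasiewicz Ł3: φ & φ = U & U = U
φ <-> φ = U <-> U = true  [1 − |½−½|]
φ -> (φ <-> φ) = U -> true = true
φ | φ = U | U = U
(φ -> (φ <-> φ)) & (φ | φ) = true & U = U
(φ & φ) <-> ((φ -> (φ <-> φ)) & (φ | φ)) = U <-> U = true
They differ because K3 and Łukasiewicz Ł3 treat U differently under implication.

U; true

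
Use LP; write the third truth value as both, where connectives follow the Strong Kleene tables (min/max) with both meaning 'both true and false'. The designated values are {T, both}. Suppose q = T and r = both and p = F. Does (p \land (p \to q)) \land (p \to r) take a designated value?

p \to q = F \to T = T
p \land (p \to q) = F \land T = F
p \to r = F \to both = T
(p \land (p \to q)) \land (p \to r) = F \land T = F
F ∉ {T, both}.

No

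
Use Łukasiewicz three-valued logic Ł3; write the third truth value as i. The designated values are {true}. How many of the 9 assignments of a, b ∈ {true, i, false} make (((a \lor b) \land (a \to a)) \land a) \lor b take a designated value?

5

Of the 9 assignments, 5 give a value in {true}.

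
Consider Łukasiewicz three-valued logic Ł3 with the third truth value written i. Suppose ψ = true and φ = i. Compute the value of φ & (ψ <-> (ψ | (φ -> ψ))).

φ -> ψ = i -> true = true  [min(1, 1−½+1)]
ψ | (φ -> ψ) = true | true = true
ψ <-> (ψ | (φ -> ψ)) = true <-> true = true
φ & (ψ <-> (ψ | (φ -> ψ))) = i & true = i

i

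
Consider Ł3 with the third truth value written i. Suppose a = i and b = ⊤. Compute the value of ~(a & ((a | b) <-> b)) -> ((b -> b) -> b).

a | b = i | ⊤ = ⊤
(a | b) <-> b = ⊤ <-> ⊤ = ⊤
a & ((a | b) <-> b) = i & ⊤ = i
~(a & ((a | b) <-> b)) = ~i = i
b -> b = ⊤ -> ⊤ = ⊤
(b -> b) -> b = ⊤ -> ⊤ = ⊤
~(a & ((a | b) <-> b)) -> ((b -> b) -> b) = i -> ⊤ = ⊤  [min(1, 1−½+1)]

⊤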